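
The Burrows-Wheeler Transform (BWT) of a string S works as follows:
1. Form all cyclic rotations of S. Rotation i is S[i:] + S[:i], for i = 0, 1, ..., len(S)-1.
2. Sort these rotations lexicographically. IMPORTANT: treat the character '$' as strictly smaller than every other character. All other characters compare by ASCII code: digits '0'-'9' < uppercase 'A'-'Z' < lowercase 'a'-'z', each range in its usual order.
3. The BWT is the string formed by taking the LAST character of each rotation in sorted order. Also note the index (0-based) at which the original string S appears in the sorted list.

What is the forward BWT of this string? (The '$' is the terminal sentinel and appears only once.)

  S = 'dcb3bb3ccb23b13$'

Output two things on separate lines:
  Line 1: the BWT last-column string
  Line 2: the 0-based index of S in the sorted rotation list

Answer: 3bb12bb3ccb3cd3$
15

Derivation:
All 16 rotations (rotation i = S[i:]+S[:i]):
  rot[0] = dcb3bb3ccb23b13$
  rot[1] = cb3bb3ccb23b13$d
  rot[2] = b3bb3ccb23b13$dc
  rot[3] = 3bb3ccb23b13$dcb
  rot[4] = bb3ccb23b13$dcb3
  rot[5] = b3ccb23b13$dcb3b
  rot[6] = 3ccb23b13$dcb3bb
  rot[7] = ccb23b13$dcb3bb3
  rot[8] = cb23b13$dcb3bb3c
  rot[9] = b23b13$dcb3bb3cc
  rot[10] = 23b13$dcb3bb3ccb
  rot[11] = 3b13$dcb3bb3ccb2
  rot[12] = b13$dcb3bb3ccb23
  rot[13] = 13$dcb3bb3ccb23b
  rot[14] = 3$dcb3bb3ccb23b1
  rot[15] = $dcb3bb3ccb23b13
Sorted (with $ < everything):
  sorted[0] = $dcb3bb3ccb23b13  (last char: '3')
  sorted[1] = 13$dcb3bb3ccb23b  (last char: 'b')
  sorted[2] = 23b13$dcb3bb3ccb  (last char: 'b')
  sorted[3] = 3$dcb3bb3ccb23b1  (last char: '1')
  sorted[4] = 3b13$dcb3bb3ccb2  (last char: '2')
  sorted[5] = 3bb3ccb23b13$dcb  (last char: 'b')
  sorted[6] = 3ccb23b13$dcb3bb  (last char: 'b')
  sorted[7] = b13$dcb3bb3ccb23  (last char: '3')
  sorted[8] = b23b13$dcb3bb3cc  (last char: 'c')
  sorted[9] = b3bb3ccb23b13$dc  (last char: 'c')
  sorted[10] = b3ccb23b13$dcb3b  (last char: 'b')
  sorted[11] = bb3ccb23b13$dcb3  (last char: '3')
  sorted[12] = cb23b13$dcb3bb3c  (last char: 'c')
  sorted[13] = cb3bb3ccb23b13$d  (last char: 'd')
  sorted[14] = ccb23b13$dcb3bb3  (last char: '3')
  sorted[15] = dcb3bb3ccb23b13$  (last char: '$')
Last column: 3bb12bb3ccb3cd3$
Original string S is at sorted index 15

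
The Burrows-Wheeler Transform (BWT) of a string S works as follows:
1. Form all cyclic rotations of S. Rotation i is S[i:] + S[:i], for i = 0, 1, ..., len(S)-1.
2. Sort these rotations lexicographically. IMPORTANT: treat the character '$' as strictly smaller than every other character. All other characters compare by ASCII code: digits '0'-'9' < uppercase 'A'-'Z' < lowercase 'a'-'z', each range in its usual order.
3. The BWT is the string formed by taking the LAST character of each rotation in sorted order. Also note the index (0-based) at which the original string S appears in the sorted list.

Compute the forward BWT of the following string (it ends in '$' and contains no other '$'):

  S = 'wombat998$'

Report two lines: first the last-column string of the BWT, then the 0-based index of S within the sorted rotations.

Answer: 899tbmowa$
9

Derivation:
All 10 rotations (rotation i = S[i:]+S[:i]):
  rot[0] = wombat998$
  rot[1] = ombat998$w
  rot[2] = mbat998$wo
  rot[3] = bat998$wom
  rot[4] = at998$womb
  rot[5] = t998$womba
  rot[6] = 998$wombat
  rot[7] = 98$wombat9
  rot[8] = 8$wombat99
  rot[9] = $wombat998
Sorted (with $ < everything):
  sorted[0] = $wombat998  (last char: '8')
  sorted[1] = 8$wombat99  (last char: '9')
  sorted[2] = 98$wombat9  (last char: '9')
  sorted[3] = 998$wombat  (last char: 't')
  sorted[4] = at998$womb  (last char: 'b')
  sorted[5] = bat998$wom  (last char: 'm')
  sorted[6] = mbat998$wo  (last char: 'o')
  sorted[7] = ombat998$w  (last char: 'w')
  sorted[8] = t998$womba  (last char: 'a')
  sorted[9] = wombat998$  (last char: '$')
Last column: 899tbmowa$
Original string S is at sorted index 9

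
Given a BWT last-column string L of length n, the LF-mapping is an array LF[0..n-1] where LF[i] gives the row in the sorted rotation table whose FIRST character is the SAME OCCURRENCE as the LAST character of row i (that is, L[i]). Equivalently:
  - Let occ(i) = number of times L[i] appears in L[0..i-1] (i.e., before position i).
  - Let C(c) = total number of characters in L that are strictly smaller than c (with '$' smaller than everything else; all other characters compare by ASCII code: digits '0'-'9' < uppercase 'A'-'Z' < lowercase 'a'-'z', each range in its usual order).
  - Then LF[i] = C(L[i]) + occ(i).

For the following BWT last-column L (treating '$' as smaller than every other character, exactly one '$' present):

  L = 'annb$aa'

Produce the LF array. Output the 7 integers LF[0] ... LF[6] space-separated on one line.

Answer: 1 5 6 4 0 2 3

Derivation:
Char counts: '$':1, 'a':3, 'b':1, 'n':2
C (first-col start): C('$')=0, C('a')=1, C('b')=4, C('n')=5
L[0]='a': occ=0, LF[0]=C('a')+0=1+0=1
L[1]='n': occ=0, LF[1]=C('n')+0=5+0=5
L[2]='n': occ=1, LF[2]=C('n')+1=5+1=6
L[3]='b': occ=0, LF[3]=C('b')+0=4+0=4
L[4]='$': occ=0, LF[4]=C('$')+0=0+0=0
L[5]='a': occ=1, LF[5]=C('a')+1=1+1=2
L[6]='a': occ=2, LF[6]=C('a')+2=1+2=3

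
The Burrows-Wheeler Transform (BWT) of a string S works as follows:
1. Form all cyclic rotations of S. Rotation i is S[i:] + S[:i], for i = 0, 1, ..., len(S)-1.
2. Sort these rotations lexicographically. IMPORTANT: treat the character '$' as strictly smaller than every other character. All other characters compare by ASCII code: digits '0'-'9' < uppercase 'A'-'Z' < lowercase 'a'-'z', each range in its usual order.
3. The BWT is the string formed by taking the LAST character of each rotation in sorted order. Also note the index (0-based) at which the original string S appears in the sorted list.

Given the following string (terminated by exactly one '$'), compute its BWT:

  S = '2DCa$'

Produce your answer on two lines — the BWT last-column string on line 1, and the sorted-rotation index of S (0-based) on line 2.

Answer: a$D2C
1

Derivation:
All 5 rotations (rotation i = S[i:]+S[:i]):
  rot[0] = 2DCa$
  rot[1] = DCa$2
  rot[2] = Ca$2D
  rot[3] = a$2DC
  rot[4] = $2DCa
Sorted (with $ < everything):
  sorted[0] = $2DCa  (last char: 'a')
  sorted[1] = 2DCa$  (last char: '$')
  sorted[2] = Ca$2D  (last char: 'D')
  sorted[3] = DCa$2  (last char: '2')
  sorted[4] = a$2DC  (last char: 'C')
Last column: a$D2C
Original string S is at sorted index 1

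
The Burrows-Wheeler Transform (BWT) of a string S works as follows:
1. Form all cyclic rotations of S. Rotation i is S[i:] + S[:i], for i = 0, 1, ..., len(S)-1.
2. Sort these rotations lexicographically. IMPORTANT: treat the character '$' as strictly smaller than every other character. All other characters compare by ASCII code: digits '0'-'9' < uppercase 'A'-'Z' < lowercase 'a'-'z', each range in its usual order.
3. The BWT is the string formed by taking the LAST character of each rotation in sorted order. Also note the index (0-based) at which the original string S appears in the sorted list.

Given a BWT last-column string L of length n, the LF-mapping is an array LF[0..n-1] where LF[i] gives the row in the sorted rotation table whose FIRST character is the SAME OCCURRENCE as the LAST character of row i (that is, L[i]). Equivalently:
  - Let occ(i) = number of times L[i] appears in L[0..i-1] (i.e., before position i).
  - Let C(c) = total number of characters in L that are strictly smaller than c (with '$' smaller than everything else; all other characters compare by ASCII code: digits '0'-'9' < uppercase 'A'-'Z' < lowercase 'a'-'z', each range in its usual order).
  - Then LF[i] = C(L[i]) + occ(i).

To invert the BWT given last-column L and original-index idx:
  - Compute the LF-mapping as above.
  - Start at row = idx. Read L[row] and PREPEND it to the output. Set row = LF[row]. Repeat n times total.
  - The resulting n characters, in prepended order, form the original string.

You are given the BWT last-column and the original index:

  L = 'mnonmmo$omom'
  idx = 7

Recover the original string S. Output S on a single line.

LF mapping: 1 6 8 7 2 3 9 0 10 4 11 5
Walk LF starting at row 7, prepending L[row]:
  step 1: row=7, L[7]='$', prepend. Next row=LF[7]=0
  step 2: row=0, L[0]='m', prepend. Next row=LF[0]=1
  step 3: row=1, L[1]='n', prepend. Next row=LF[1]=6
  step 4: row=6, L[6]='o', prepend. Next row=LF[6]=9
  step 5: row=9, L[9]='m', prepend. Next row=LF[9]=4
  step 6: row=4, L[4]='m', prepend. Next row=LF[4]=2
  step 7: row=2, L[2]='o', prepend. Next row=LF[2]=8
  step 8: row=8, L[8]='o', prepend. Next row=LF[8]=10
  step 9: row=10, L[10]='o', prepend. Next row=LF[10]=11
  step 10: row=11, L[11]='m', prepend. Next row=LF[11]=5
  step 11: row=5, L[5]='m', prepend. Next row=LF[5]=3
  step 12: row=3, L[3]='n', prepend. Next row=LF[3]=7
Reversed output: nmmooommonm$

Answer: nmmooommonm$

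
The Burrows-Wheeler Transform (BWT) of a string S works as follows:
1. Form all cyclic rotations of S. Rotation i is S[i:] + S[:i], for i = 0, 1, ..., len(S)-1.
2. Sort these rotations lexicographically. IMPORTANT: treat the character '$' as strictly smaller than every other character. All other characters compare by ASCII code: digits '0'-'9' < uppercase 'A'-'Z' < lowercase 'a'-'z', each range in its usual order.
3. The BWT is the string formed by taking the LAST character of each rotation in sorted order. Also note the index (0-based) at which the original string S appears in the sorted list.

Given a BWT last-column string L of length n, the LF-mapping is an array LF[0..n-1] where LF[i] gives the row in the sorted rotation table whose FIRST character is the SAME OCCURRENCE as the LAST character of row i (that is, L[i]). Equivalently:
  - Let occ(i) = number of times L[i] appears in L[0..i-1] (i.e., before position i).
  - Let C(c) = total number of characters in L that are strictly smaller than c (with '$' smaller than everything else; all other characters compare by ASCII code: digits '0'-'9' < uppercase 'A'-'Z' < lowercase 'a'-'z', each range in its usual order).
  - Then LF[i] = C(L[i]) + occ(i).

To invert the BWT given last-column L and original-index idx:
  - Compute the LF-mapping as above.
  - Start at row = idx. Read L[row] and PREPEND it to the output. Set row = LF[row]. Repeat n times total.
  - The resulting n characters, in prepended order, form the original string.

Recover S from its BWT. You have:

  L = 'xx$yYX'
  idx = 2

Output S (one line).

Answer: YxXyx$

Derivation:
LF mapping: 3 4 0 5 2 1
Walk LF starting at row 2, prepending L[row]:
  step 1: row=2, L[2]='$', prepend. Next row=LF[2]=0
  step 2: row=0, L[0]='x', prepend. Next row=LF[0]=3
  step 3: row=3, L[3]='y', prepend. Next row=LF[3]=5
  step 4: row=5, L[5]='X', prepend. Next row=LF[5]=1
  step 5: row=1, L[1]='x', prepend. Next row=LF[1]=4
  step 6: row=4, L[4]='Y', prepend. Next row=LF[4]=2
Reversed output: YxXyx$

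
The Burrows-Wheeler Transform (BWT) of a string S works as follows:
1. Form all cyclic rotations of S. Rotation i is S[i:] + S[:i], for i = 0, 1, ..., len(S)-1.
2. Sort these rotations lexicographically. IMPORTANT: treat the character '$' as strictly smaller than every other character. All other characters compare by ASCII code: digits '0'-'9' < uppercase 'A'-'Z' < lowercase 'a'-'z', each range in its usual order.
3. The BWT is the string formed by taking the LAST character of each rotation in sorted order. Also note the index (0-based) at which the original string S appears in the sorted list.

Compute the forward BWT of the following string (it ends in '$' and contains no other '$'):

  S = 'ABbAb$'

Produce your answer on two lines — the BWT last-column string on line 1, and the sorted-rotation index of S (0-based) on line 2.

All 6 rotations (rotation i = S[i:]+S[:i]):
  rot[0] = ABbAb$
  rot[1] = BbAb$A
  rot[2] = bAb$AB
  rot[3] = Ab$ABb
  rot[4] = b$ABbA
  rot[5] = $ABbAb
Sorted (with $ < everything):
  sorted[0] = $ABbAb  (last char: 'b')
  sorted[1] = ABbAb$  (last char: '$')
  sorted[2] = Ab$ABb  (last char: 'b')
  sorted[3] = BbAb$A  (last char: 'A')
  sorted[4] = b$ABbA  (last char: 'A')
  sorted[5] = bAb$AB  (last char: 'B')
Last column: b$bAAB
Original string S is at sorted index 1

Answer: b$bAAB
1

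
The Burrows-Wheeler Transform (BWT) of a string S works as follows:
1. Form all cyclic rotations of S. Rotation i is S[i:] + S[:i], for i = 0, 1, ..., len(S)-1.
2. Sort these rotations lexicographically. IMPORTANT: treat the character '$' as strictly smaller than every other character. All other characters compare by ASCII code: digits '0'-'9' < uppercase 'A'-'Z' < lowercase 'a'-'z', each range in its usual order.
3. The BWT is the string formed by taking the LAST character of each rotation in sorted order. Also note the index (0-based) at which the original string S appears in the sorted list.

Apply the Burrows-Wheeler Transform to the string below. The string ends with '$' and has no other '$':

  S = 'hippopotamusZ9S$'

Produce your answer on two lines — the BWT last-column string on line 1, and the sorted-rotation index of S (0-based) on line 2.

All 16 rotations (rotation i = S[i:]+S[:i]):
  rot[0] = hippopotamusZ9S$
  rot[1] = ippopotamusZ9S$h
  rot[2] = ppopotamusZ9S$hi
  rot[3] = popotamusZ9S$hip
  rot[4] = opotamusZ9S$hipp
  rot[5] = potamusZ9S$hippo
  rot[6] = otamusZ9S$hippop
  rot[7] = tamusZ9S$hippopo
  rot[8] = amusZ9S$hippopot
  rot[9] = musZ9S$hippopota
  rot[10] = usZ9S$hippopotam
  rot[11] = sZ9S$hippopotamu
  rot[12] = Z9S$hippopotamus
  rot[13] = 9S$hippopotamusZ
  rot[14] = S$hippopotamusZ9
  rot[15] = $hippopotamusZ9S
Sorted (with $ < everything):
  sorted[0] = $hippopotamusZ9S  (last char: 'S')
  sorted[1] = 9S$hippopotamusZ  (last char: 'Z')
  sorted[2] = S$hippopotamusZ9  (last char: '9')
  sorted[3] = Z9S$hippopotamus  (last char: 's')
  sorted[4] = amusZ9S$hippopot  (last char: 't')
  sorted[5] = hippopotamusZ9S$  (last char: '$')
  sorted[6] = ippopotamusZ9S$h  (last char: 'h')
  sorted[7] = musZ9S$hippopota  (last char: 'a')
  sorted[8] = opotamusZ9S$hipp  (last char: 'p')
  sorted[9] = otamusZ9S$hippop  (last char: 'p')
  sorted[10] = popotamusZ9S$hip  (last char: 'p')
  sorted[11] = potamusZ9S$hippo  (last char: 'o')
  sorted[12] = ppopotamusZ9S$hi  (last char: 'i')
  sorted[13] = sZ9S$hippopotamu  (last char: 'u')
  sorted[14] = tamusZ9S$hippopo  (last char: 'o')
  sorted[15] = usZ9S$hippopotam  (last char: 'm')
Last column: SZ9st$happpoiuom
Original string S is at sorted index 5

Answer: SZ9st$happpoiuom
5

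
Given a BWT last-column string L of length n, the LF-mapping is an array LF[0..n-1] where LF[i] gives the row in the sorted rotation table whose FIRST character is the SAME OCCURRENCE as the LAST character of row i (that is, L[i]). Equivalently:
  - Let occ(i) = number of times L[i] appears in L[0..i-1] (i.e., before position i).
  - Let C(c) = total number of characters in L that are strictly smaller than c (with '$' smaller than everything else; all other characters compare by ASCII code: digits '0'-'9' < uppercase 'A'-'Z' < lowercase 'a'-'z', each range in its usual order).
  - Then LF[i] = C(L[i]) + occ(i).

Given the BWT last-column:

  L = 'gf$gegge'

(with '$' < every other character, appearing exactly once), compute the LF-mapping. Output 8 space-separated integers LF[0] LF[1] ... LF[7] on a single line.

Char counts: '$':1, 'e':2, 'f':1, 'g':4
C (first-col start): C('$')=0, C('e')=1, C('f')=3, C('g')=4
L[0]='g': occ=0, LF[0]=C('g')+0=4+0=4
L[1]='f': occ=0, LF[1]=C('f')+0=3+0=3
L[2]='$': occ=0, LF[2]=C('$')+0=0+0=0
L[3]='g': occ=1, LF[3]=C('g')+1=4+1=5
L[4]='e': occ=0, LF[4]=C('e')+0=1+0=1
L[5]='g': occ=2, LF[5]=C('g')+2=4+2=6
L[6]='g': occ=3, LF[6]=C('g')+3=4+3=7
L[7]='e': occ=1, LF[7]=C('e')+1=1+1=2

Answer: 4 3 0 5 1 6 7 2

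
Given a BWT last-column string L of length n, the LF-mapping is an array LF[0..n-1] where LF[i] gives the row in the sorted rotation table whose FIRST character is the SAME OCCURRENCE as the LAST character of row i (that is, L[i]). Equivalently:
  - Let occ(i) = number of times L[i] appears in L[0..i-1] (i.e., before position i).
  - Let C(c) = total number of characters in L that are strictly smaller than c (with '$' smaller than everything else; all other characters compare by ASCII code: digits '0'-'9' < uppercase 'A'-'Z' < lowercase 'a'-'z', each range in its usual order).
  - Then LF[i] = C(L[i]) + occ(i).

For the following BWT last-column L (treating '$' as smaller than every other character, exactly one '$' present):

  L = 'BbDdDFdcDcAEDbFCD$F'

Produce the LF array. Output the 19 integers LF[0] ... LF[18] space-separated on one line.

Char counts: '$':1, 'A':1, 'B':1, 'C':1, 'D':5, 'E':1, 'F':3, 'b':2, 'c':2, 'd':2
C (first-col start): C('$')=0, C('A')=1, C('B')=2, C('C')=3, C('D')=4, C('E')=9, C('F')=10, C('b')=13, C('c')=15, C('d')=17
L[0]='B': occ=0, LF[0]=C('B')+0=2+0=2
L[1]='b': occ=0, LF[1]=C('b')+0=13+0=13
L[2]='D': occ=0, LF[2]=C('D')+0=4+0=4
L[3]='d': occ=0, LF[3]=C('d')+0=17+0=17
L[4]='D': occ=1, LF[4]=C('D')+1=4+1=5
L[5]='F': occ=0, LF[5]=C('F')+0=10+0=10
L[6]='d': occ=1, LF[6]=C('d')+1=17+1=18
L[7]='c': occ=0, LF[7]=C('c')+0=15+0=15
L[8]='D': occ=2, LF[8]=C('D')+2=4+2=6
L[9]='c': occ=1, LF[9]=C('c')+1=15+1=16
L[10]='A': occ=0, LF[10]=C('A')+0=1+0=1
L[11]='E': occ=0, LF[11]=C('E')+0=9+0=9
L[12]='D': occ=3, LF[12]=C('D')+3=4+3=7
L[13]='b': occ=1, LF[13]=C('b')+1=13+1=14
L[14]='F': occ=1, LF[14]=C('F')+1=10+1=11
L[15]='C': occ=0, LF[15]=C('C')+0=3+0=3
L[16]='D': occ=4, LF[16]=C('D')+4=4+4=8
L[17]='$': occ=0, LF[17]=C('$')+0=0+0=0
L[18]='F': occ=2, LF[18]=C('F')+2=10+2=12

Answer: 2 13 4 17 5 10 18 15 6 16 1 9 7 14 11 3 8 0 12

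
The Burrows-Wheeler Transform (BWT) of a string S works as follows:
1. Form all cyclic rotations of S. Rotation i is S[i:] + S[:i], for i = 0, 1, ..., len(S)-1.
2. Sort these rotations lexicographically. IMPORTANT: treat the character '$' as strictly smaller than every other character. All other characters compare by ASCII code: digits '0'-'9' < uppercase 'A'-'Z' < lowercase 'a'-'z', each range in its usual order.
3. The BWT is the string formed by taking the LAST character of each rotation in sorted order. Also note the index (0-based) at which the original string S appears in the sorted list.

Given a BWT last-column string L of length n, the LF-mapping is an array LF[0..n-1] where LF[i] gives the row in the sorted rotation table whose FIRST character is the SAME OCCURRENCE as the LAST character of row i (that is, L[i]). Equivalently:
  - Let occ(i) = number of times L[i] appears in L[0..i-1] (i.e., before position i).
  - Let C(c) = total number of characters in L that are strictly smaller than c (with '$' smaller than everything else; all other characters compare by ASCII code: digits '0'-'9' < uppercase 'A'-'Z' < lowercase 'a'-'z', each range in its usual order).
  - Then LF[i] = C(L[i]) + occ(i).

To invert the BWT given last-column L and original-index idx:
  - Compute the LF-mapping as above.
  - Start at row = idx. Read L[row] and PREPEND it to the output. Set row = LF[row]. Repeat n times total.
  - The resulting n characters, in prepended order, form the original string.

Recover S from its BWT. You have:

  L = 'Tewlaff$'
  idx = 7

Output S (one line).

Answer: waffleT$

Derivation:
LF mapping: 1 3 7 6 2 4 5 0
Walk LF starting at row 7, prepending L[row]:
  step 1: row=7, L[7]='$', prepend. Next row=LF[7]=0
  step 2: row=0, L[0]='T', prepend. Next row=LF[0]=1
  step 3: row=1, L[1]='e', prepend. Next row=LF[1]=3
  step 4: row=3, L[3]='l', prepend. Next row=LF[3]=6
  step 5: row=6, L[6]='f', prepend. Next row=LF[6]=5
  step 6: row=5, L[5]='f', prepend. Next row=LF[5]=4
  step 7: row=4, L[4]='a', prepend. Next row=LF[4]=2
  step 8: row=2, L[2]='w', prepend. Next row=LF[2]=7
Reversed output: waffleT$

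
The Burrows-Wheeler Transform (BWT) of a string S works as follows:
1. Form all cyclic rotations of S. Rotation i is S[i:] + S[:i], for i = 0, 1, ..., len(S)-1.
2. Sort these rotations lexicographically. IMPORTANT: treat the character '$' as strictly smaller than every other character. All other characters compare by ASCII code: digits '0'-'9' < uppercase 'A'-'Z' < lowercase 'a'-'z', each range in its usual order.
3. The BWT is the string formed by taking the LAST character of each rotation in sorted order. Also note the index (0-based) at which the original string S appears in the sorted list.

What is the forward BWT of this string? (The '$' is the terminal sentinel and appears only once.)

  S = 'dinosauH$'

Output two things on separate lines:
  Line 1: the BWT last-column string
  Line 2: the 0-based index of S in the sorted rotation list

Answer: Hus$dinoa
3

Derivation:
All 9 rotations (rotation i = S[i:]+S[:i]):
  rot[0] = dinosauH$
  rot[1] = inosauH$d
  rot[2] = nosauH$di
  rot[3] = osauH$din
  rot[4] = sauH$dino
  rot[5] = auH$dinos
  rot[6] = uH$dinosa
  rot[7] = H$dinosau
  rot[8] = $dinosauH
Sorted (with $ < everything):
  sorted[0] = $dinosauH  (last char: 'H')
  sorted[1] = H$dinosau  (last char: 'u')
  sorted[2] = auH$dinos  (last char: 's')
  sorted[3] = dinosauH$  (last char: '$')
  sorted[4] = inosauH$d  (last char: 'd')
  sorted[5] = nosauH$di  (last char: 'i')
  sorted[6] = osauH$din  (last char: 'n')
  sorted[7] = sauH$dino  (last char: 'o')
  sorted[8] = uH$dinosa  (last char: 'a')
Last column: Hus$dinoa
Original string S is at sorted index 3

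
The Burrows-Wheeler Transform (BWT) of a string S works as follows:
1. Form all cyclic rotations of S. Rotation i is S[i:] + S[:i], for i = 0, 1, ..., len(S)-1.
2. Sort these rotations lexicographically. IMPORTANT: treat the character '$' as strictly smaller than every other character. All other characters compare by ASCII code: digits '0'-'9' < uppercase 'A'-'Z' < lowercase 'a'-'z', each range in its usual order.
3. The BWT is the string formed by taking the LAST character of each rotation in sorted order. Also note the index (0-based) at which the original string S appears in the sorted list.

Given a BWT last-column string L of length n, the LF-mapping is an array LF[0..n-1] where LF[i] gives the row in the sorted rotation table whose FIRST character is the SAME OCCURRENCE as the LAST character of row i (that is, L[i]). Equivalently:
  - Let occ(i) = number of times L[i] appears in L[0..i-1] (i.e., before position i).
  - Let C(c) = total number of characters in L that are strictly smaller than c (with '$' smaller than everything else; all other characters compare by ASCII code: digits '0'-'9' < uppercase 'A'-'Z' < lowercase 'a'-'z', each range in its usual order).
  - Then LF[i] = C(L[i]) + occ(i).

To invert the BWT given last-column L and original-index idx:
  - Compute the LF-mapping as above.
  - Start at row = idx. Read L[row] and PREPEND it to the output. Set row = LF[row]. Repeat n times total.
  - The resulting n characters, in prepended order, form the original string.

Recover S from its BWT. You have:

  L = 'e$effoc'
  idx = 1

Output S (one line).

LF mapping: 2 0 3 4 5 6 1
Walk LF starting at row 1, prepending L[row]:
  step 1: row=1, L[1]='$', prepend. Next row=LF[1]=0
  step 2: row=0, L[0]='e', prepend. Next row=LF[0]=2
  step 3: row=2, L[2]='e', prepend. Next row=LF[2]=3
  step 4: row=3, L[3]='f', prepend. Next row=LF[3]=4
  step 5: row=4, L[4]='f', prepend. Next row=LF[4]=5
  step 6: row=5, L[5]='o', prepend. Next row=LF[5]=6
  step 7: row=6, L[6]='c', prepend. Next row=LF[6]=1
Reversed output: coffee$

Answer: coffee$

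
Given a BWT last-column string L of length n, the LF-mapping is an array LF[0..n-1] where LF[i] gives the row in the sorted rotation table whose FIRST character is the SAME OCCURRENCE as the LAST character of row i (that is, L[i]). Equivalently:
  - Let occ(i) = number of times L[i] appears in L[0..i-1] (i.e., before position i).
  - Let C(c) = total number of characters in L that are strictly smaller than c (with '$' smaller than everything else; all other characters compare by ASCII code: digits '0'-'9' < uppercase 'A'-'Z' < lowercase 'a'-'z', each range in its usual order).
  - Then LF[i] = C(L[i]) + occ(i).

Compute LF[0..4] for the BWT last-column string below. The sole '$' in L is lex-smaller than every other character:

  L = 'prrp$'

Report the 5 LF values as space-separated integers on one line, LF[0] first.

Char counts: '$':1, 'p':2, 'r':2
C (first-col start): C('$')=0, C('p')=1, C('r')=3
L[0]='p': occ=0, LF[0]=C('p')+0=1+0=1
L[1]='r': occ=0, LF[1]=C('r')+0=3+0=3
L[2]='r': occ=1, LF[2]=C('r')+1=3+1=4
L[3]='p': occ=1, LF[3]=C('p')+1=1+1=2
L[4]='$': occ=0, LF[4]=C('$')+0=0+0=0

Answer: 1 3 4 2 0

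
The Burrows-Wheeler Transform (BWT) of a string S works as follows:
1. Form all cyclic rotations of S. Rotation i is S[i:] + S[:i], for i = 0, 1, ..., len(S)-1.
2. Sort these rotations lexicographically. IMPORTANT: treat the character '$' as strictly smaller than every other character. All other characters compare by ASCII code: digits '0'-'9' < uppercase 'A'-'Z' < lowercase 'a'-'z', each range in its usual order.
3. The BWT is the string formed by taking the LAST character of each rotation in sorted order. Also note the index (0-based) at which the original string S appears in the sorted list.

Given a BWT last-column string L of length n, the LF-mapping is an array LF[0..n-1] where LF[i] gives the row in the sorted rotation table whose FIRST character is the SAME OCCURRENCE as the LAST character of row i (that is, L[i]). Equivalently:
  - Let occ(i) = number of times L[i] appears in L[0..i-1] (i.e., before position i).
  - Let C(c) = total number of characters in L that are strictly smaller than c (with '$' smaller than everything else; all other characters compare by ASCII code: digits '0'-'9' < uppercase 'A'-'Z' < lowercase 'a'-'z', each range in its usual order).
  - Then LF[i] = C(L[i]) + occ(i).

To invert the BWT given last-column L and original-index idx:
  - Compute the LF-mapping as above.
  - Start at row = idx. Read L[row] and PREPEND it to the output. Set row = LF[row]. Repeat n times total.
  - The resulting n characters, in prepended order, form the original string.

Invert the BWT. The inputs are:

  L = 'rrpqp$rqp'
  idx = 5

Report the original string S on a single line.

Answer: qrppqprr$

Derivation:
LF mapping: 6 7 1 4 2 0 8 5 3
Walk LF starting at row 5, prepending L[row]:
  step 1: row=5, L[5]='$', prepend. Next row=LF[5]=0
  step 2: row=0, L[0]='r', prepend. Next row=LF[0]=6
  step 3: row=6, L[6]='r', prepend. Next row=LF[6]=8
  step 4: row=8, L[8]='p', prepend. Next row=LF[8]=3
  step 5: row=3, L[3]='q', prepend. Next row=LF[3]=4
  step 6: row=4, L[4]='p', prepend. Next row=LF[4]=2
  step 7: row=2, L[2]='p', prepend. Next row=LF[2]=1
  step 8: row=1, L[1]='r', prepend. Next row=LF[1]=7
  step 9: row=7, L[7]='q', prepend. Next row=LF[7]=5
Reversed output: qrppqprr$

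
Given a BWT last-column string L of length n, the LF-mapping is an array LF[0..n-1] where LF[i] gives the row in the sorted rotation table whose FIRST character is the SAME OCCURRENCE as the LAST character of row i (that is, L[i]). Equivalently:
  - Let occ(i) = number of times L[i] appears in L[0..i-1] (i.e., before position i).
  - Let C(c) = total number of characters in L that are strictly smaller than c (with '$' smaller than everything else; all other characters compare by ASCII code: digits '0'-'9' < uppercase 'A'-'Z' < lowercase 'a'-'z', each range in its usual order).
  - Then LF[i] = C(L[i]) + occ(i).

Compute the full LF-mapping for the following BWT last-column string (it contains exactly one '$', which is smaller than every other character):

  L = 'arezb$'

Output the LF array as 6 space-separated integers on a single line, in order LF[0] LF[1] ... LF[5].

Char counts: '$':1, 'a':1, 'b':1, 'e':1, 'r':1, 'z':1
C (first-col start): C('$')=0, C('a')=1, C('b')=2, C('e')=3, C('r')=4, C('z')=5
L[0]='a': occ=0, LF[0]=C('a')+0=1+0=1
L[1]='r': occ=0, LF[1]=C('r')+0=4+0=4
L[2]='e': occ=0, LF[2]=C('e')+0=3+0=3
L[3]='z': occ=0, LF[3]=C('z')+0=5+0=5
L[4]='b': occ=0, LF[4]=C('b')+0=2+0=2
L[5]='$': occ=0, LF[5]=C('$')+0=0+0=0

Answer: 1 4 3 5 2 0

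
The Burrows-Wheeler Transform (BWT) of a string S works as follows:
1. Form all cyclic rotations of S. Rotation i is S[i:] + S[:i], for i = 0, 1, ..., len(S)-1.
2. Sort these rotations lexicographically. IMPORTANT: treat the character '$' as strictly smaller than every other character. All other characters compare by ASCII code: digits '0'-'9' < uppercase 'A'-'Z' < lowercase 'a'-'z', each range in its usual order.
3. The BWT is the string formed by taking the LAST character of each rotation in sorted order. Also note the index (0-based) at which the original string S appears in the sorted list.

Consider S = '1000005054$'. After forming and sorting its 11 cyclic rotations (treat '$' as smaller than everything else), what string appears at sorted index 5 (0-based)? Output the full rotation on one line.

Answer: 05054$10000

Derivation:
All 11 rotations (rotation i = S[i:]+S[:i]):
  rot[0] = 1000005054$
  rot[1] = 000005054$1
  rot[2] = 00005054$10
  rot[3] = 0005054$100
  rot[4] = 005054$1000
  rot[5] = 05054$10000
  rot[6] = 5054$100000
  rot[7] = 054$1000005
  rot[8] = 54$10000050
  rot[9] = 4$100000505
  rot[10] = $1000005054
Sorted (with $ < everything):
  sorted[0] = $1000005054
  sorted[1] = 000005054$1
  sorted[2] = 00005054$10
  sorted[3] = 0005054$100
  sorted[4] = 005054$1000
  sorted[5] = 05054$10000
  sorted[6] = 054$1000005
  sorted[7] = 1000005054$
  sorted[8] = 4$100000505
  sorted[9] = 5054$100000
  sorted[10] = 54$10000050
sorted[5] = 05054$10000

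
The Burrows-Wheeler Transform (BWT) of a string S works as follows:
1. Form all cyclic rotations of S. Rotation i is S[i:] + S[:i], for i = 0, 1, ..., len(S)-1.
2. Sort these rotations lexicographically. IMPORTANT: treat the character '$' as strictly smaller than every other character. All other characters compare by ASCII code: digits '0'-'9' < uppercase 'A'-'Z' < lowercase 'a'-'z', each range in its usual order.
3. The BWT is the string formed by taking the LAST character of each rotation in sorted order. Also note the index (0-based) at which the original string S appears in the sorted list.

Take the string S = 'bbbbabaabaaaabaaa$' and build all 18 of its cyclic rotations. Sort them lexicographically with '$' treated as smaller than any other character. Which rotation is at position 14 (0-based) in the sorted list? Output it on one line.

All 18 rotations (rotation i = S[i:]+S[:i]):
  rot[0] = bbbbabaabaaaabaaa$
  rot[1] = bbbabaabaaaabaaa$b
  rot[2] = bbabaabaaaabaaa$bb
  rot[3] = babaabaaaabaaa$bbb
  rot[4] = abaabaaaabaaa$bbbb
  rot[5] = baabaaaabaaa$bbbba
  rot[6] = aabaaaabaaa$bbbbab
  rot[7] = abaaaabaaa$bbbbaba
  rot[8] = baaaabaaa$bbbbabaa
  rot[9] = aaaabaaa$bbbbabaab
  rot[10] = aaabaaa$bbbbabaaba
  rot[11] = aabaaa$bbbbabaabaa
  rot[12] = abaaa$bbbbabaabaaa
  rot[13] = baaa$bbbbabaabaaaa
  rot[14] = aaa$bbbbabaabaaaab
  rot[15] = aa$bbbbabaabaaaaba
  rot[16] = a$bbbbabaabaaaabaa
  rot[17] = $bbbbabaabaaaabaaa
Sorted (with $ < everything):
  sorted[0] = $bbbbabaabaaaabaaa
  sorted[1] = a$bbbbabaabaaaabaa
  sorted[2] = aa$bbbbabaabaaaaba
  sorted[3] = aaa$bbbbabaabaaaab
  sorted[4] = aaaabaaa$bbbbabaab
  sorted[5] = aaabaaa$bbbbabaaba
  sorted[6] = aabaaa$bbbbabaabaa
  sorted[7] = aabaaaabaaa$bbbbab
  sorted[8] = abaaa$bbbbabaabaaa
  sorted[9] = abaaaabaaa$bbbbaba
  sorted[10] = abaabaaaabaaa$bbbb
  sorted[11] = baaa$bbbbabaabaaaa
  sorted[12] = baaaabaaa$bbbbabaa
  sorted[13] = baabaaaabaaa$bbbba
  sorted[14] = babaabaaaabaaa$bbb
  sorted[15] = bbabaabaaaabaaa$bb
  sorted[16] = bbbabaabaaaabaaa$b
  sorted[17] = bbbbabaabaaaabaaa$
sorted[14] = babaabaaaabaaa$bbb

Answer: babaabaaaabaaa$bbb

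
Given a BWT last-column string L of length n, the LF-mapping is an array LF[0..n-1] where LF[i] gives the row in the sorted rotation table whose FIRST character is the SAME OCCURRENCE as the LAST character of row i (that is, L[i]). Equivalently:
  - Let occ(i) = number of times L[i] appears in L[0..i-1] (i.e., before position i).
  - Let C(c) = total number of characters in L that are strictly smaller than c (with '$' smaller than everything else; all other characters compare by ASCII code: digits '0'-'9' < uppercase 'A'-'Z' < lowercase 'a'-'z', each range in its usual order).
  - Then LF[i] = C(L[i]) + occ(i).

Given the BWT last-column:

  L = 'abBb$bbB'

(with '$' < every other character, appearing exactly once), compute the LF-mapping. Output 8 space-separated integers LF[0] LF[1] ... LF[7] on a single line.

Char counts: '$':1, 'B':2, 'a':1, 'b':4
C (first-col start): C('$')=0, C('B')=1, C('a')=3, C('b')=4
L[0]='a': occ=0, LF[0]=C('a')+0=3+0=3
L[1]='b': occ=0, LF[1]=C('b')+0=4+0=4
L[2]='B': occ=0, LF[2]=C('B')+0=1+0=1
L[3]='b': occ=1, LF[3]=C('b')+1=4+1=5
L[4]='$': occ=0, LF[4]=C('$')+0=0+0=0
L[5]='b': occ=2, LF[5]=C('b')+2=4+2=6
L[6]='b': occ=3, LF[6]=C('b')+3=4+3=7
L[7]='B': occ=1, LF[7]=C('B')+1=1+1=2

Answer: 3 4 1 5 0 6 7 2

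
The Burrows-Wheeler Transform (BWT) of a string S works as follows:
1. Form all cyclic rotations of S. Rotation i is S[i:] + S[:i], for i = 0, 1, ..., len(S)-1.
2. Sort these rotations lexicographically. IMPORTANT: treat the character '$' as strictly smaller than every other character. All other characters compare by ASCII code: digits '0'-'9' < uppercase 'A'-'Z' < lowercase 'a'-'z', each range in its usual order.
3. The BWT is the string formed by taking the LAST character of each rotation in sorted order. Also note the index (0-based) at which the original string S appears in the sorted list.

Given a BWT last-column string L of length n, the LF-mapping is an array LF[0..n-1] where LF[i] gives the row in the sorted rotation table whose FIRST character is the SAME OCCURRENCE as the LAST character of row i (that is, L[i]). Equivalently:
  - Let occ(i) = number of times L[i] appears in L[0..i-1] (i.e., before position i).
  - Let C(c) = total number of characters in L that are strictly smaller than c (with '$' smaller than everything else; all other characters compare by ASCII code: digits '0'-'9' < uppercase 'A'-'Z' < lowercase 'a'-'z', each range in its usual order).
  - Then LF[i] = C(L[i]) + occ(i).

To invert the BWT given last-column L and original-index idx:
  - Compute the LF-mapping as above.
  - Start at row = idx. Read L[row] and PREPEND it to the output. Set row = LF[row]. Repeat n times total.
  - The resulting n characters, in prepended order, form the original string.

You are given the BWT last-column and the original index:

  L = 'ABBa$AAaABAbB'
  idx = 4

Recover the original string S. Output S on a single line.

LF mapping: 1 6 7 10 0 2 3 11 4 8 5 12 9
Walk LF starting at row 4, prepending L[row]:
  step 1: row=4, L[4]='$', prepend. Next row=LF[4]=0
  step 2: row=0, L[0]='A', prepend. Next row=LF[0]=1
  step 3: row=1, L[1]='B', prepend. Next row=LF[1]=6
  step 4: row=6, L[6]='A', prepend. Next row=LF[6]=3
  step 5: row=3, L[3]='a', prepend. Next row=LF[3]=10
  step 6: row=10, L[10]='A', prepend. Next row=LF[10]=5
  step 7: row=5, L[5]='A', prepend. Next row=LF[5]=2
  step 8: row=2, L[2]='B', prepend. Next row=LF[2]=7
  step 9: row=7, L[7]='a', prepend. Next row=LF[7]=11
  step 10: row=11, L[11]='b', prepend. Next row=LF[11]=12
  step 11: row=12, L[12]='B', prepend. Next row=LF[12]=9
  step 12: row=9, L[9]='B', prepend. Next row=LF[9]=8
  step 13: row=8, L[8]='A', prepend. Next row=LF[8]=4
Reversed output: ABBbaBAAaABA$

Answer: ABBbaBAAaABA$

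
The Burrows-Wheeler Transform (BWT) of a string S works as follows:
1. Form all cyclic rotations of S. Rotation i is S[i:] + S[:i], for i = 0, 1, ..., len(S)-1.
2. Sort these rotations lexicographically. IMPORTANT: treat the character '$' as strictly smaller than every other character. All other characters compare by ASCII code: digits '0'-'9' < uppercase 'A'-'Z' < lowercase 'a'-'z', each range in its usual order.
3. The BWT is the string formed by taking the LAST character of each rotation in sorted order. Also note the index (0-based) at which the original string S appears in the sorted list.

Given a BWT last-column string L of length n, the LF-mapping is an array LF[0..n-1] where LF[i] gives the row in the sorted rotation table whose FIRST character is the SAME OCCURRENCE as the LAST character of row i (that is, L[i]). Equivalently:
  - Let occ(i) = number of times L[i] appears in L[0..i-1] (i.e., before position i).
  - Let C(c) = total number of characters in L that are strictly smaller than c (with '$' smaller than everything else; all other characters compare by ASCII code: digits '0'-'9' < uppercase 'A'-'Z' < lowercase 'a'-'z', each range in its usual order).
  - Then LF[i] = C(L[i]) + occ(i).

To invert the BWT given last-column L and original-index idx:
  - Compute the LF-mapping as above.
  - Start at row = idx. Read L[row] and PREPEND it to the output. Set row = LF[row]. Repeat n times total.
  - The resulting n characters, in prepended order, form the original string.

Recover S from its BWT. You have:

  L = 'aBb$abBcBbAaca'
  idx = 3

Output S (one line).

Answer: BaBaccabbBAba$

Derivation:
LF mapping: 5 2 9 0 6 10 3 12 4 11 1 7 13 8
Walk LF starting at row 3, prepending L[row]:
  step 1: row=3, L[3]='$', prepend. Next row=LF[3]=0
  step 2: row=0, L[0]='a', prepend. Next row=LF[0]=5
  step 3: row=5, L[5]='b', prepend. Next row=LF[5]=10
  step 4: row=10, L[10]='A', prepend. Next row=LF[10]=1
  step 5: row=1, L[1]='B', prepend. Next row=LF[1]=2
  step 6: row=2, L[2]='b', prepend. Next row=LF[2]=9
  step 7: row=9, L[9]='b', prepend. Next row=LF[9]=11
  step 8: row=11, L[11]='a', prepend. Next row=LF[11]=7
  step 9: row=7, L[7]='c', prepend. Next row=LF[7]=12
  step 10: row=12, L[12]='c', prepend. Next row=LF[12]=13
  step 11: row=13, L[13]='a', prepend. Next row=LF[13]=8
  step 12: row=8, L[8]='B', prepend. Next row=LF[8]=4
  step 13: row=4, L[4]='a', prepend. Next row=LF[4]=6
  step 14: row=6, L[6]='B', prepend. Next row=LF[6]=3
Reversed output: BaBaccabbBAba$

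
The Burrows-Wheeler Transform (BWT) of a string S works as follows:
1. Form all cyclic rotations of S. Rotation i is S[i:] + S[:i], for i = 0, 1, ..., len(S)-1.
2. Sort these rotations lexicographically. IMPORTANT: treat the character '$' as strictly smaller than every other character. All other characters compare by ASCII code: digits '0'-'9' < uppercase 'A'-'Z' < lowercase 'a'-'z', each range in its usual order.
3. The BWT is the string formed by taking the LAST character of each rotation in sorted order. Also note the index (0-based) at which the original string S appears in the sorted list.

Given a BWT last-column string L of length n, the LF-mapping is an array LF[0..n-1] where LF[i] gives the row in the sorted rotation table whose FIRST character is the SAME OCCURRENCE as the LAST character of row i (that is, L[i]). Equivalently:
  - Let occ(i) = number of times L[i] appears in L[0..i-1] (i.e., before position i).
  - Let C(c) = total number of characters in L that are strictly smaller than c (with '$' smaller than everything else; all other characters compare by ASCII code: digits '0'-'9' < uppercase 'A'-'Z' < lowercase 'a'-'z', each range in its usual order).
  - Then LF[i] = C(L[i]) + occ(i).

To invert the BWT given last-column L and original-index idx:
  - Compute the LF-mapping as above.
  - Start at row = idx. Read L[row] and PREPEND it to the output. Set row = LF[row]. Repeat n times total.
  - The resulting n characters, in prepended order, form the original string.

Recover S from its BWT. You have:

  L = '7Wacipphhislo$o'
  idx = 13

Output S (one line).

LF mapping: 1 2 3 4 7 12 13 5 6 8 14 9 10 0 11
Walk LF starting at row 13, prepending L[row]:
  step 1: row=13, L[13]='$', prepend. Next row=LF[13]=0
  step 2: row=0, L[0]='7', prepend. Next row=LF[0]=1
  step 3: row=1, L[1]='W', prepend. Next row=LF[1]=2
  step 4: row=2, L[2]='a', prepend. Next row=LF[2]=3
  step 5: row=3, L[3]='c', prepend. Next row=LF[3]=4
  step 6: row=4, L[4]='i', prepend. Next row=LF[4]=7
  step 7: row=7, L[7]='h', prepend. Next row=LF[7]=5
  step 8: row=5, L[5]='p', prepend. Next row=LF[5]=12
  step 9: row=12, L[12]='o', prepend. Next row=LF[12]=10
  step 10: row=10, L[10]='s', prepend. Next row=LF[10]=14
  step 11: row=14, L[14]='o', prepend. Next row=LF[14]=11
  step 12: row=11, L[11]='l', prepend. Next row=LF[11]=9
  step 13: row=9, L[9]='i', prepend. Next row=LF[9]=8
  step 14: row=8, L[8]='h', prepend. Next row=LF[8]=6
  step 15: row=6, L[6]='p', prepend. Next row=LF[6]=13
Reversed output: philosophicaW7$

Answer: philosophicaW7$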